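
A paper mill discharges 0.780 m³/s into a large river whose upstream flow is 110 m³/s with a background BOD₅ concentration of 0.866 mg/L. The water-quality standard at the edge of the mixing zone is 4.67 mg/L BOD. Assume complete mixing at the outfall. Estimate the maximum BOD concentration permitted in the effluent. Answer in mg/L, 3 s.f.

541 mg/L

Mass balance: 4.67·110.8 = 0.78·Cₑ + 110·0.866.
Cₑ = (517.3 − 95.26) / 0.78 = 541.1 mg/L.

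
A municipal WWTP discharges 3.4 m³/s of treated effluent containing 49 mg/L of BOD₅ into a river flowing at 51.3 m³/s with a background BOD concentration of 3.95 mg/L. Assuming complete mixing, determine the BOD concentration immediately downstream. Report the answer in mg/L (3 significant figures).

6.75 mg/L

Conservation of mass across the mixing zone: C = (3.4·49 + 51.3·3.95) / (3.4 + 51.3) = 369.2/54.7 = 6.75 mg/L.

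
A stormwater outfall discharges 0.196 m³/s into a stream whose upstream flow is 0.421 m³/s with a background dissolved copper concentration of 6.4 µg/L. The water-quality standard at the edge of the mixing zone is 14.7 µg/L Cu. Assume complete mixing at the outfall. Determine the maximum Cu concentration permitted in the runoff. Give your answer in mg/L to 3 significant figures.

6.4 µg/L = 0.0064 mg/L.
14.7 µg/L = 0.0147 mg/L.
Mass balance: 0.0147·0.617 = 0.196·Cₑ + 0.421·0.0064.
Cₑ = (0.00907 − 0.002694) / 0.196 = 0.03253 mg/L.

0.0325 mg/L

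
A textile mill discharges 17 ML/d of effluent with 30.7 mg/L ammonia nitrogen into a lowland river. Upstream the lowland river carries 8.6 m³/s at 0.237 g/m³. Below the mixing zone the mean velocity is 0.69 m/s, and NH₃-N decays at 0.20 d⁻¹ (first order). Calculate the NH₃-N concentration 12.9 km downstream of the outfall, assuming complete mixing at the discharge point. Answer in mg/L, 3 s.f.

17 ML/d = 0.1968 m³/s.
After complete mixing, C₀ = (0.1968·30.7 + 8.6·0.237) / 8.797 = 0.9184 mg/L.
Travel time t = 1.29e+04 m / 0.69 m/s = 1.87e+04 s = 0.2164 d.
C = 0.9184·exp(−0.20·0.2164) = 0.9184·0.9576 = 0.8795 mg/L.

0.879 mg/L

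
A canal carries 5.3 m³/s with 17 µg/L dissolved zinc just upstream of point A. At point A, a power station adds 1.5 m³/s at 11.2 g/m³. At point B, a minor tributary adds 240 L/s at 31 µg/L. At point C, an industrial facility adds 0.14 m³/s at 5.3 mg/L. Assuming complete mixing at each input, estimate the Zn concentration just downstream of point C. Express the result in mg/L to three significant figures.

17 µg/L = 0.017 mg/L.
After input A: C = (5.3·0.017 + 1.5·11.2) / 6.8 = 2.484 mg/L.
240 L/s = 0.24 m³/s.
31 µg/L = 0.031 mg/L.
After input B: C = (6.8·2.484 + 0.24·0.031) / 7.04 = 2.4 mg/L.
After input C: C = (7.04·2.4 + 0.14·5.3) / 7.18 = 2.457 mg/L.

2.46 mg/L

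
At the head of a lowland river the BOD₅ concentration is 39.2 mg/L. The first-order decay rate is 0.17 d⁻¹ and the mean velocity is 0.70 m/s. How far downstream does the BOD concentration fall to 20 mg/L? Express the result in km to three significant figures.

239 km

From C = C₀·e^(−kt), t = ln(C₀/C)/k = ln(39.2/20)/0.17 = 0.6729/0.17 = 3.958 d.
Distance = v·t = 0.70 m/s × 3.42e+05 s = 2.394e+05 m = 239.4 km.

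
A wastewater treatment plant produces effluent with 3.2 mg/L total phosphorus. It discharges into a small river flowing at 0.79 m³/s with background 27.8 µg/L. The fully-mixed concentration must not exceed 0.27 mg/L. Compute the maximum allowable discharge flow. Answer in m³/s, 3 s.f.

27.8 µg/L = 0.0278 mg/L.
Mass balance at complete mixing: C_std·(Q_w + Q_r) = Q_w·C_e + Q_r·C_b.
Rearranging, Q_w = Q_r·(C_std − C_b)/(C_e − C_std) = 0.79·(0.27 − 0.0278) / (3.2 − 0.27) = 0.0653 m³/s.

0.0653 m³/s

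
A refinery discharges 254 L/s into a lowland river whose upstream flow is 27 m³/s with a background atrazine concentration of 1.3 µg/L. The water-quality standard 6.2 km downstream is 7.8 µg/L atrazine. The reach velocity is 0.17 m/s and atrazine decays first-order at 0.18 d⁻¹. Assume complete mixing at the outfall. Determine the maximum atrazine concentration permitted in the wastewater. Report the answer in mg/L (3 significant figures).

0.765 mg/L

254 L/s = 0.254 m³/s.
1.3 µg/L = 0.0013 mg/L.
7.8 µg/L = 0.0078 mg/L.
Travel time to the compliance point: t = 6200/0.17 = 3.647e+04 s = 0.4221 d; decay factor exp(−0.18·0.4221) = 0.9268.
So the concentration just after mixing may be at most 0.0078/0.9268 = 0.008416 mg/L.
Mass balance: 0.008416·27.25 = 0.254·Cₑ + 27·0.0013.
Cₑ = (0.2294 − 0.0351) / 0.254 = 0.7648 mg/L.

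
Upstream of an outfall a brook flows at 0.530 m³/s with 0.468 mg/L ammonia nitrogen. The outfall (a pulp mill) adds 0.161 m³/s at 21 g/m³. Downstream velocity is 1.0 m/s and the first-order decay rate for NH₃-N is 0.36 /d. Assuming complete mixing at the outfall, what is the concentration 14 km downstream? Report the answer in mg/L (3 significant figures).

4.95 mg/L

After complete mixing, C₀ = (0.161·21 + 0.53·0.468) / 0.691 = 5.252 mg/L.
Travel time t = 1.4e+04 m / 1.0 m/s = 1.4e+04 s = 0.162 d.
C = 5.252·exp(−0.36·0.162) = 5.252·0.9433 = 4.954 mg/L.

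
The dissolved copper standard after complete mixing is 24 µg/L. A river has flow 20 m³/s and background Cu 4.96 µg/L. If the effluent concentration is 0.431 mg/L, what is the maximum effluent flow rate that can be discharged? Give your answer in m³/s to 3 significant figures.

4.96 µg/L = 0.00496 mg/L.
24 µg/L = 0.024 mg/L.
Mass balance at complete mixing: C_std·(Q_w + Q_r) = Q_w·C_e + Q_r·C_b.
Rearranging, Q_w = Q_r·(C_std − C_b)/(C_e − C_std) = 20·(0.024 − 0.00496) / (0.431 − 0.024) = 0.9356 m³/s.

0.936 m³/s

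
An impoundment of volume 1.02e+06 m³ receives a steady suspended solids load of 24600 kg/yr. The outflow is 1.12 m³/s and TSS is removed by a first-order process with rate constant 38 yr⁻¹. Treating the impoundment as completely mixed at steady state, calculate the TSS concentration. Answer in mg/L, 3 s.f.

0.332 mg/L

Outflow Q = 1.12 m³/s × 3.156e+07 s/yr = 3.534e+07 m³/yr.
Steady-state CSTR mass balance: W = Q·C + k·V·C, so C = W/(Q + kV).
Q + kV = 3.534e+07 + 38·1.02e+06 = 7.41e+07 m³/yr.
C = 24600/7.41e+07 = 0.000332 kg/m³ = 0.332 mg/L.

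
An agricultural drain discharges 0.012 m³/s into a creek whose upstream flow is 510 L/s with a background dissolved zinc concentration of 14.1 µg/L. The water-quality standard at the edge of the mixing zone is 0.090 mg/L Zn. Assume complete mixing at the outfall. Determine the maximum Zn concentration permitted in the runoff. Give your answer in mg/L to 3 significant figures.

510 L/s = 0.51 m³/s.
14.1 µg/L = 0.0141 mg/L.
Mass balance: 0.09·0.522 = 0.012·Cₑ + 0.51·0.0141.
Cₑ = (0.04698 − 0.007191) / 0.012 = 3.316 mg/L.

3.32 mg/L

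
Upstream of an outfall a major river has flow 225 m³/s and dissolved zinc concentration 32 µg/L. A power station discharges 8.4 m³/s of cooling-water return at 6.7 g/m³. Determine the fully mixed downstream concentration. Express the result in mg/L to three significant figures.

0.272 mg/L

32 µg/L = 0.032 mg/L.
By mass balance at complete mixing, C = (8.4·6.7 + 225·0.032) / (8.4 + 225) = 63.48/233.4 = 0.272 mg/L.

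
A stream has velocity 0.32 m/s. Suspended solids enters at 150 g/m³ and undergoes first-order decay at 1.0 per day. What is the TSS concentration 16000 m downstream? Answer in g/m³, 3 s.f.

Travel time t = 16000 m / 0.32 m/s = 1.6e+04/0.32 = 5e+04 s = 0.5787 d.
First-order decay: C = 150·exp(−1.0·0.5787) = 150·0.5606 = 84.09 g/m³.

84.1 g/m³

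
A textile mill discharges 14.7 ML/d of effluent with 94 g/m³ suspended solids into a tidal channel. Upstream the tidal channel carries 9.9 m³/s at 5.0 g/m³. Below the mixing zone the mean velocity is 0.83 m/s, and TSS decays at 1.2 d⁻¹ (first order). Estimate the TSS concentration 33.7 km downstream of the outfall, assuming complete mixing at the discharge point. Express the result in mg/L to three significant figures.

3.70 mg/L

14.7 ML/d = 0.1701 m³/s.
After complete mixing, C₀ = (0.1701·94 + 9.9·5) / 10.07 = 6.504 mg/L.
Travel time t = 3.37e+04 m / 0.83 m/s = 4.06e+04 s = 0.4699 d.
C = 6.504·exp(−1.2·0.4699) = 6.504·0.569 = 3.7 mg/L.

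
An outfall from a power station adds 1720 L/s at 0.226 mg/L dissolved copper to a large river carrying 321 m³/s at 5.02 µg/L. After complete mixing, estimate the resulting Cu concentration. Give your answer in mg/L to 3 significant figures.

1720 L/s = 1.72 m³/s.
5.02 µg/L = 0.00502 mg/L.
By mass balance at complete mixing, C = (1.72·0.226 + 321·0.00502) / (1.72 + 321) = 2/322.7 = 0.006198 mg/L.

0.00620 mg/L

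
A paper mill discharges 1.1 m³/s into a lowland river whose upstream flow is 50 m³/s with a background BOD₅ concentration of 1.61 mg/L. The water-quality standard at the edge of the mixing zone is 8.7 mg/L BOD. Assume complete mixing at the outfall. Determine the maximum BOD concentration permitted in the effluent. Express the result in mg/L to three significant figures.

331 mg/L

Mass balance: 8.7·51.1 = 1.1·Cₑ + 50·1.61.
Cₑ = (444.6 − 80.5) / 1.1 = 331 mg/L.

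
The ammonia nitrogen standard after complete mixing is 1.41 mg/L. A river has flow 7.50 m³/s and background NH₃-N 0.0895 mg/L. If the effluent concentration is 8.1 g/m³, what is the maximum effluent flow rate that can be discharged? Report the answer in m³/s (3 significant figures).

Mass balance at complete mixing: C_std·(Q_w + Q_r) = Q_w·C_e + Q_r·C_b.
Rearranging, Q_w = Q_r·(C_std − C_b)/(C_e − C_std) = 7.50·(1.41 − 0.0895) / (8.1 − 1.41) = 1.48 m³/s.

1.48 m³/s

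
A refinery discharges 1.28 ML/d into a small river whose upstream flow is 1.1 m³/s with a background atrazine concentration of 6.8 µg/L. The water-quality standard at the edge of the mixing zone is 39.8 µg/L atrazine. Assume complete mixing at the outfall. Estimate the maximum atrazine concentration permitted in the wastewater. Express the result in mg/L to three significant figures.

2.49 mg/L

1.28 ML/d = 0.01481 m³/s.
6.8 µg/L = 0.0068 mg/L.
39.8 µg/L = 0.0398 mg/L.
Mass balance: 0.0398·1.115 = 0.01481·Cₑ + 1.1·0.0068.
Cₑ = (0.04437 − 0.00748) / 0.01481 = 2.49 mg/L.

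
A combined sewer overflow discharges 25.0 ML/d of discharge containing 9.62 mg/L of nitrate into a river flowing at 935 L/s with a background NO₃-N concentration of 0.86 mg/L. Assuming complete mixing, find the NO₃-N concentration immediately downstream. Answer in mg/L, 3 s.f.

25.0 ML/d = 0.2894 m³/s.
935 L/s = 0.935 m³/s.
Flow-weighted mixing gives C = (0.2894·9.62 + 0.935·0.86) / (0.2894 + 0.935) = 3.588/1.224 = 2.93 mg/L.

2.93 mg/L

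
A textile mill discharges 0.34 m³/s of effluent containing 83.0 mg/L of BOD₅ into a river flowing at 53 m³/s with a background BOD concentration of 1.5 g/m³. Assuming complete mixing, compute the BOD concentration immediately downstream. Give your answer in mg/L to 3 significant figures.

2.02 mg/L

Conservation of mass across the mixing zone: C = (0.34·83 + 53·1.5) / (0.34 + 53) = 107.7/53.34 = 2.019 mg/L.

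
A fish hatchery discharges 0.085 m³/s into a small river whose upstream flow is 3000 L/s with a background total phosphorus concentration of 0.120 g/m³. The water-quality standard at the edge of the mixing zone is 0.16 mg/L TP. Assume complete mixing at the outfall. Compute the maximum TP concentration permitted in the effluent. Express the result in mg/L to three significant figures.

1.57 mg/L

3000 L/s = 3 m³/s.
Mass balance: 0.16·3.085 = 0.085·Cₑ + 3·0.12.
Cₑ = (0.4936 − 0.36) / 0.085 = 1.572 mg/L.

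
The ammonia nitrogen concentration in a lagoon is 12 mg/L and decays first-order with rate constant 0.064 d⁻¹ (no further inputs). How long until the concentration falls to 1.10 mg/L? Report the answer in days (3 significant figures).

t = ln(C₀/C)/k = ln(12/1.10)/0.064 = 2.39/0.064 = 37.34 d.

37.3 d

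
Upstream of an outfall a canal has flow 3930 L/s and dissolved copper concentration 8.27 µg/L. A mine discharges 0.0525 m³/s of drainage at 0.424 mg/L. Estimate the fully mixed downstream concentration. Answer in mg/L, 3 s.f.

0.0138 mg/L

3930 L/s = 3.93 m³/s.
8.27 µg/L = 0.00827 mg/L.
Flow-weighted mixing gives C = (0.0525·0.424 + 3.93·0.00827) / (0.0525 + 3.93) = 0.05476/3.983 = 0.01375 mg/L.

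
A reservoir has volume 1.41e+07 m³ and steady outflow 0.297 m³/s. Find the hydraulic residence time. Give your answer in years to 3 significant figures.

1.50 yr

Q = 0.297 m³/s × 3.156e+07 s/yr = 9.373e+06 m³/yr.
Hydraulic residence time τ = V/Q = 1.41e+07/9.373e+06 = 1.504 yr.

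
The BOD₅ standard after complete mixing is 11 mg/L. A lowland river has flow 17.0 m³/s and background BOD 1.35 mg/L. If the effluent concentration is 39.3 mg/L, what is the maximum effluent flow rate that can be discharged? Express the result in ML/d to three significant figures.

501 ML/d

Mass balance at complete mixing: C_std·(Q_w + Q_r) = Q_w·C_e + Q_r·C_b.
Rearranging, Q_w = Q_r·(C_std − C_b)/(C_e − C_std) = 17.0·(11 − 1.35) / (39.3 − 11) = 5.797 m³/s.
= 500.8 ML/d.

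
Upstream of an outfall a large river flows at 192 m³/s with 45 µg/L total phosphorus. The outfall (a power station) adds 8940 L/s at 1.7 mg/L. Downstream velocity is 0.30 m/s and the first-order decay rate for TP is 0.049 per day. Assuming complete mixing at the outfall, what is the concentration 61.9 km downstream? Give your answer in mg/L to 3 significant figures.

0.106 mg/L

8940 L/s = 8.94 m³/s.
45 µg/L = 0.045 mg/L.
After complete mixing, C₀ = (8.94·1.7 + 192·0.045) / 200.9 = 0.1186 mg/L.
Travel time t = 6.19e+04 m / 0.30 m/s = 2.063e+05 s = 2.388 d.
C = 0.1186·exp(−0.049·2.388) = 0.1186·0.8896 = 0.1055 mg/L.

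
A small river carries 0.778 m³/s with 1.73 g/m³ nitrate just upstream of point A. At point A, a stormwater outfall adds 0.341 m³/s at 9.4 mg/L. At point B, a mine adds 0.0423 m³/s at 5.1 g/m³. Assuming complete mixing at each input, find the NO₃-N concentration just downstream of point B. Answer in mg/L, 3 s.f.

After input A: C = (0.778·1.73 + 0.341·9.4) / 1.119 = 4.067 mg/L.
After input B: C = (1.119·4.067 + 0.0423·5.1) / 1.161 = 4.105 mg/L.

4.10 mg/L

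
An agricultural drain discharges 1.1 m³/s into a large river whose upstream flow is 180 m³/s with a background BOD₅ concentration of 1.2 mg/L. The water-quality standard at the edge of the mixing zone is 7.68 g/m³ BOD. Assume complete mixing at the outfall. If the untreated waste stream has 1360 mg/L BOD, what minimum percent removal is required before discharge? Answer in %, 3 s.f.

21.5 %

Mass balance: 7.68·181.1 = 1.1·Cₑ + 180·1.2.
Cₑ = (1391 − 216) / 1.1 = 1068 mg/L.
Required removal = 1 − 1068/1360 = 21.47 %.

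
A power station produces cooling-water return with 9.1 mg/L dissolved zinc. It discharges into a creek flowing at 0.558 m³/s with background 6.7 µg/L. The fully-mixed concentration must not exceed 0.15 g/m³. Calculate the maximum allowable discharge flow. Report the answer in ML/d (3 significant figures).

0.772 ML/d

6.7 µg/L = 0.0067 mg/L.
Mass balance at complete mixing: C_std·(Q_w + Q_r) = Q_w·C_e + Q_r·C_b.
Rearranging, Q_w = Q_r·(C_std − C_b)/(C_e − C_std) = 0.558·(0.15 − 0.0067) / (9.1 − 0.15) = 0.008934 m³/s.
= 0.7719 ML/d.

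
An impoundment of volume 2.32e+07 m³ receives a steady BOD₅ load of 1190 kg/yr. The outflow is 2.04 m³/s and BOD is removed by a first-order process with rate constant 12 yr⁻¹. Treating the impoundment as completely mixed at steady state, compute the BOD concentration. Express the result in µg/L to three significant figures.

Outflow Q = 2.04 m³/s × 3.156e+07 s/yr = 6.438e+07 m³/yr.
Steady-state CSTR mass balance: W = Q·C + k·V·C, so C = W/(Q + kV).
Q + kV = 6.438e+07 + 12·2.32e+07 = 3.428e+08 m³/yr.
C = 1190/3.428e+08 = 3.472e-06 kg/m³ = 0.003472 mg/L = 3.472 µg/L.

3.47 µg/L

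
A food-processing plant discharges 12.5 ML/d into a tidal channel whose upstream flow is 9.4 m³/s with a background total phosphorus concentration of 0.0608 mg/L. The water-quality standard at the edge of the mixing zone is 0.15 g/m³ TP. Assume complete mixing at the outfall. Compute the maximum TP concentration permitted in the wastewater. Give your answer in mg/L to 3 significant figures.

5.95 mg/L

12.5 ML/d = 0.1447 m³/s.
Mass balance: 0.15·9.545 = 0.1447·Cₑ + 9.4·0.0608.
Cₑ = (1.432 − 0.5715) / 0.1447 = 5.946 mg/L.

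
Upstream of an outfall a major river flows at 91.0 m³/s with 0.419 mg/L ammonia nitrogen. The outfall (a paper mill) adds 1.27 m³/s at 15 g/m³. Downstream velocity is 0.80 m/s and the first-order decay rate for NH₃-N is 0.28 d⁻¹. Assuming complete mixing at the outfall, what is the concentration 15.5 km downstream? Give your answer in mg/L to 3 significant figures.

After complete mixing, C₀ = (1.27·15 + 91·0.419) / 92.27 = 0.6197 mg/L.
Travel time t = 1.55e+04 m / 0.80 m/s = 1.938e+04 s = 0.2242 d.
C = 0.6197·exp(−0.28·0.2242) = 0.6197·0.9391 = 0.582 mg/L.

0.582 mg/L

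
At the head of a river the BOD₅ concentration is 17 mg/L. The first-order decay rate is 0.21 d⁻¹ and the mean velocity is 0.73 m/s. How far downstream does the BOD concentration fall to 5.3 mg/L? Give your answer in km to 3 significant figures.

From C = C₀·e^(−kt), t = ln(C₀/C)/k = ln(17/5.3)/0.21 = 1.166/0.21 = 5.55 d.
Distance = v·t = 0.73 m/s × 4.795e+05 s = 3.501e+05 m = 350.1 km.

350 km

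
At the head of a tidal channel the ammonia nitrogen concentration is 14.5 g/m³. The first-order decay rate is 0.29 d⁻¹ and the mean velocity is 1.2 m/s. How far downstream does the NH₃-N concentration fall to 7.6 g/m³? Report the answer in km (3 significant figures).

231 km

From C = C₀·e^(−kt), t = ln(C₀/C)/k = ln(14.5/7.6)/0.29 = 0.646/0.29 = 2.228 d.
Distance = v·t = 1.2 m/s × 1.925e+05 s = 2.31e+05 m = 231 km.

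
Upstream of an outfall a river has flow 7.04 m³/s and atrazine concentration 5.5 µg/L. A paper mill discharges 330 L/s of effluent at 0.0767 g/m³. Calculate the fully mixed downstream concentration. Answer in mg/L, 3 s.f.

330 L/s = 0.33 m³/s.
5.5 µg/L = 0.0055 mg/L.
Flow-weighted mixing gives C = (0.33·0.0767 + 7.04·0.0055) / (0.33 + 7.04) = 0.06403/7.37 = 0.008688 mg/L.

0.00869 mg/L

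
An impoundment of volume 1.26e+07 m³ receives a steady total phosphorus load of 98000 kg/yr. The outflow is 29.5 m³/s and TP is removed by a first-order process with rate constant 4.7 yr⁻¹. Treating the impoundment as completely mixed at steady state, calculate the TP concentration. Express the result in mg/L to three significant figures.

Outflow Q = 29.5 m³/s × 3.156e+07 s/yr = 9.309e+08 m³/yr.
Steady-state CSTR mass balance: W = Q·C + k·V·C, so C = W/(Q + kV).
Q + kV = 9.309e+08 + 4.7·1.26e+07 = 9.902e+08 m³/yr.
C = 98000/9.902e+08 = 9.897e-05 kg/m³ = 0.09897 mg/L.

0.0990 mg/L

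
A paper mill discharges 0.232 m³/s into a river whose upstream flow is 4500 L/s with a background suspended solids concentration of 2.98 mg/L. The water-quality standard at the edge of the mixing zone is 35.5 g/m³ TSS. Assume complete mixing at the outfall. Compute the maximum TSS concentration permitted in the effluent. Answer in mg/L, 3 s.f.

4500 L/s = 4.5 m³/s.
Mass balance: 35.5·4.732 = 0.232·Cₑ + 4.5·2.98.
Cₑ = (168 − 13.41) / 0.232 = 666.3 mg/L.

666 mg/L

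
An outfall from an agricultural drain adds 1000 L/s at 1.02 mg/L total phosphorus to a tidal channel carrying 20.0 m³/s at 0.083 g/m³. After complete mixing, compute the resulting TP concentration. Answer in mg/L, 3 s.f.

1000 L/s = 1 m³/s.
Conservation of mass across the mixing zone: C = (1·1.02 + 20·0.083) / (1 + 20) = 2.68/21 = 0.1276 mg/L.

0.128 mg/L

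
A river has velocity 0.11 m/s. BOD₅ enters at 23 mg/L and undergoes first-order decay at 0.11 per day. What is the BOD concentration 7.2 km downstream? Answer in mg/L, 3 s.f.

Travel time t = 7.2 km / 0.11 m/s = 7200/0.11 = 6.545e+04 s = 0.7576 d.
First-order decay: C = 23·exp(−0.11·0.7576) = 23·0.92 = 21.16 mg/L.

21.2 mg/L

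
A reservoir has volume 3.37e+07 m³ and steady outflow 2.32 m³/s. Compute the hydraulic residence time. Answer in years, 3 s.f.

0.460 yr

Q = 2.32 m³/s × 3.156e+07 s/yr = 7.321e+07 m³/yr.
Hydraulic residence time τ = V/Q = 3.37e+07/7.321e+07 = 0.4603 yr.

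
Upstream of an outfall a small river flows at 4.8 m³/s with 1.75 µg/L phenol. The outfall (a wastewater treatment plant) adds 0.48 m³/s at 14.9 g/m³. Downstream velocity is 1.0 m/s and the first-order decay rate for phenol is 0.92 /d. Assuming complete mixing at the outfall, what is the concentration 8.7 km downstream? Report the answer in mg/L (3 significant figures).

1.24 mg/L

1.75 µg/L = 0.00175 mg/L.
After complete mixing, C₀ = (0.48·14.9 + 4.8·0.00175) / 5.28 = 1.356 mg/L.
Travel time t = 8700 m / 1.0 m/s = 8700 s = 0.1007 d.
C = 1.356·exp(−0.92·0.1007) = 1.356·0.9115 = 1.236 mg/L.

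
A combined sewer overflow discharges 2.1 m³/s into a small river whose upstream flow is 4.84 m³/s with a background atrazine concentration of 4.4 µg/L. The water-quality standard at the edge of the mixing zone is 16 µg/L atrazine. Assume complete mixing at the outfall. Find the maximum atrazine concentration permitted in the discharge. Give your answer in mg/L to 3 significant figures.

0.0427 mg/L

4.4 µg/L = 0.0044 mg/L.
16 µg/L = 0.016 mg/L.
Mass balance: 0.016·6.94 = 2.1·Cₑ + 4.84·0.0044.
Cₑ = (0.111 − 0.0213) / 2.1 = 0.04274 mg/L.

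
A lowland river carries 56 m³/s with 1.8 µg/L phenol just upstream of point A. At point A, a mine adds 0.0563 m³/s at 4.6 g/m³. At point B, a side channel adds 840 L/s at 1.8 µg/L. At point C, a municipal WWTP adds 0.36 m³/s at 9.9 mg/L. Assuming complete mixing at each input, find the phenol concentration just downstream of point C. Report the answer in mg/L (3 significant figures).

0.0686 mg/L

1.8 µg/L = 0.0018 mg/L.
After input A: C = (56·0.0018 + 0.0563·4.6) / 56.06 = 0.006418 mg/L.
840 L/s = 0.84 m³/s.
1.8 µg/L = 0.0018 mg/L.
After input B: C = (56.06·0.006418 + 0.84·0.0018) / 56.9 = 0.00635 mg/L.
After input C: C = (56.9·0.00635 + 0.36·9.9) / 57.26 = 0.06856 mg/L.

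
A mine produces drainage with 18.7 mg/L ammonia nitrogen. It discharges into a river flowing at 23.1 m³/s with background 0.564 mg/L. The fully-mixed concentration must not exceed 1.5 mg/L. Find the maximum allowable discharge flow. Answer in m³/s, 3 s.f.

1.26 m³/s

Mass balance at complete mixing: C_std·(Q_w + Q_r) = Q_w·C_e + Q_r·C_b.
Rearranging, Q_w = Q_r·(C_std − C_b)/(C_e − C_std) = 23.1·(1.5 − 0.564) / (18.7 − 1.5) = 1.257 m³/s.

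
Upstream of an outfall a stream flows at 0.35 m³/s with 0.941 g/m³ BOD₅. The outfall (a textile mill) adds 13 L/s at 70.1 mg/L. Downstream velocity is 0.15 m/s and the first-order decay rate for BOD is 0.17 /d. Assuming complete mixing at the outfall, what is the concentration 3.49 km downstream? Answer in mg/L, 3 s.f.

13 L/s = 0.013 m³/s.
After complete mixing, C₀ = (0.013·70.1 + 0.35·0.941) / 0.363 = 3.418 mg/L.
Travel time t = 3490 m / 0.15 m/s = 2.327e+04 s = 0.2693 d.
C = 3.418·exp(−0.17·0.2693) = 3.418·0.9553 = 3.265 mg/L.

3.26 mg/L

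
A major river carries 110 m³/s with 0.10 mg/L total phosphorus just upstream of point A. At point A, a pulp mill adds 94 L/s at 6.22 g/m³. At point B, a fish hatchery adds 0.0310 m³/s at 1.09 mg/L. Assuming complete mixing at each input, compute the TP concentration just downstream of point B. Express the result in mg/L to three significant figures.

94 L/s = 0.094 m³/s.
After input A: C = (110·0.1 + 0.094·6.22) / 110.1 = 0.1052 mg/L.
After input B: C = (110.1·0.1052 + 0.031·1.09) / 110.1 = 0.1055 mg/L.

0.106 mg/L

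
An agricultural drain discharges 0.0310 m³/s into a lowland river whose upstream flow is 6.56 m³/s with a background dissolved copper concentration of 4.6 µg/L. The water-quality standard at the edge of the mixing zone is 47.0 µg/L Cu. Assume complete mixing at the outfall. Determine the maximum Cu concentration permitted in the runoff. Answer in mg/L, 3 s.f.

9.02 mg/L

4.6 µg/L = 0.0046 mg/L.
47.0 µg/L = 0.047 mg/L.
Mass balance: 0.047·6.591 = 0.031·Cₑ + 6.56·0.0046.
Cₑ = (0.3098 − 0.03018) / 0.031 = 9.019 mg/L.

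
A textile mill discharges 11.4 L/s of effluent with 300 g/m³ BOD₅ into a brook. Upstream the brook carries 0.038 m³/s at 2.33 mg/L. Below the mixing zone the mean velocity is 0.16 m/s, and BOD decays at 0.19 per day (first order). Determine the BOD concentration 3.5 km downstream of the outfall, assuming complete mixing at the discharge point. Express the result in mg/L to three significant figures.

67.7 mg/L

11.4 L/s = 0.0114 m³/s.
After complete mixing, C₀ = (0.0114·300 + 0.038·2.33) / 0.0494 = 71.02 mg/L.
Travel time t = 3500 m / 0.16 m/s = 2.188e+04 s = 0.2532 d.
C = 71.02·exp(−0.19·0.2532) = 71.02·0.953 = 67.69 mg/L.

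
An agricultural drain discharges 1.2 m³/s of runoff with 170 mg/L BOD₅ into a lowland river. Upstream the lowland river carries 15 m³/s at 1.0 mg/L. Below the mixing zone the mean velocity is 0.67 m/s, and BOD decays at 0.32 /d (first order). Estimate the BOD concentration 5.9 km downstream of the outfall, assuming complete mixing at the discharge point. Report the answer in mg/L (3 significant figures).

After complete mixing, C₀ = (1.2·170 + 15·1) / 16.2 = 13.52 mg/L.
Travel time t = 5900 m / 0.67 m/s = 8806 s = 0.1019 d.
C = 13.52·exp(−0.32·0.1019) = 13.52·0.9679 = 13.08 mg/L.

13.1 mg/L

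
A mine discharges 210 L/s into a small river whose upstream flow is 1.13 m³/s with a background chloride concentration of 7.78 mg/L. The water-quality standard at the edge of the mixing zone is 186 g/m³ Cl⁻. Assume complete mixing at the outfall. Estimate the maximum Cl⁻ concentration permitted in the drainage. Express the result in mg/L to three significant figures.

1140 mg/L

210 L/s = 0.21 m³/s.
Mass balance: 186·1.34 = 0.21·Cₑ + 1.13·7.78.
Cₑ = (249.2 − 8.791) / 0.21 = 1145 mg/L.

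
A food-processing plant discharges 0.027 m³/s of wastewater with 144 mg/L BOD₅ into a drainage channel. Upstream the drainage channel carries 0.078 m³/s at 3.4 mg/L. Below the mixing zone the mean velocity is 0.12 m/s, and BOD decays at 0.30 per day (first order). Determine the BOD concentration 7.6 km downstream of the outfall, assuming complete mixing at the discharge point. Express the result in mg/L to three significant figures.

31.7 mg/L

After complete mixing, C₀ = (0.027·144 + 0.078·3.4) / 0.105 = 39.55 mg/L.
Travel time t = 7600 m / 0.12 m/s = 6.333e+04 s = 0.733 d.
C = 39.55·exp(−0.30·0.733) = 39.55·0.8026 = 31.75 mg/L.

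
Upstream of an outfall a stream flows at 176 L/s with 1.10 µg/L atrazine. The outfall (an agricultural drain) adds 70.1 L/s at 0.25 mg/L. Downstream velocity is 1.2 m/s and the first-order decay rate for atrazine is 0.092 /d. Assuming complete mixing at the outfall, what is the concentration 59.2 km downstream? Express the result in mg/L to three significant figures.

0.0683 mg/L

70.1 L/s = 0.0701 m³/s.
176 L/s = 0.176 m³/s.
1.10 µg/L = 0.0011 mg/L.
After complete mixing, C₀ = (0.0701·0.25 + 0.176·0.0011) / 0.2461 = 0.072 mg/L.
Travel time t = 5.92e+04 m / 1.2 m/s = 4.933e+04 s = 0.571 d.
C = 0.072·exp(−0.092·0.571) = 0.072·0.9488 = 0.06831 mg/L.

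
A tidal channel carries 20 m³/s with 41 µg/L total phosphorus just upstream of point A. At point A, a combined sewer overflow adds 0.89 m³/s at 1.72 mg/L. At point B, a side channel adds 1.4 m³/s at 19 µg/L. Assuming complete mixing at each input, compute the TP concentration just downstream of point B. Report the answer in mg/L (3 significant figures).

0.107 mg/L

41 µg/L = 0.041 mg/L.
After input A: C = (20·0.041 + 0.89·1.72) / 20.89 = 0.1125 mg/L.
19 µg/L = 0.019 mg/L.
After input B: C = (20.89·0.1125 + 1.4·0.019) / 22.29 = 0.1067 mg/L.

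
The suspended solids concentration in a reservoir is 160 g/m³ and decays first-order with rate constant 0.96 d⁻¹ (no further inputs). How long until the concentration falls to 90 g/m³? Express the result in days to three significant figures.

t = ln(C₀/C)/k = ln(160/90)/0.96 = 0.5754/0.96 = 0.5993 d.

0.599 d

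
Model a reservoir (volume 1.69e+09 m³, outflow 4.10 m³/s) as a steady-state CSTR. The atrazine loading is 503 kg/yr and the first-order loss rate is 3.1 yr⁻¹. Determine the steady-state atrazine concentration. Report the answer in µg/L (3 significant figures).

0.0937 µg/L

Outflow Q = 4.10 m³/s × 3.156e+07 s/yr = 1.294e+08 m³/yr.
Steady-state CSTR mass balance: W = Q·C + k·V·C, so C = W/(Q + kV).
Q + kV = 1.294e+08 + 3.1·1.69e+09 = 5.368e+09 m³/yr.
C = 503/5.368e+09 = 9.37e-08 kg/m³ = 9.37e-05 mg/L = 0.0937 µg/L.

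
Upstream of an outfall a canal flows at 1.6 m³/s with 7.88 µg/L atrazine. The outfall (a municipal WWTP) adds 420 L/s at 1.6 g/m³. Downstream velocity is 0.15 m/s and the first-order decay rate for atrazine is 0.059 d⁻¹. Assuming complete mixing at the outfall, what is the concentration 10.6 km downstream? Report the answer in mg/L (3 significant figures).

420 L/s = 0.42 m³/s.
7.88 µg/L = 0.00788 mg/L.
After complete mixing, C₀ = (0.42·1.6 + 1.6·0.00788) / 2.02 = 0.3389 mg/L.
Travel time t = 1.06e+04 m / 0.15 m/s = 7.067e+04 s = 0.8179 d.
C = 0.3389·exp(−0.059·0.8179) = 0.3389·0.9529 = 0.3229 mg/L.

0.323 mg/L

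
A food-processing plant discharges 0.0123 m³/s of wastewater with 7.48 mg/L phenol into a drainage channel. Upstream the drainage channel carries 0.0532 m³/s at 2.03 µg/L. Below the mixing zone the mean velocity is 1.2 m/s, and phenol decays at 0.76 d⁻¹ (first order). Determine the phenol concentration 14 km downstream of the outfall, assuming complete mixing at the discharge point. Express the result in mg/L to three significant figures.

1.27 mg/L

2.03 µg/L = 0.00203 mg/L.
After complete mixing, C₀ = (0.0123·7.48 + 0.0532·0.00203) / 0.0655 = 1.406 mg/L.
Travel time t = 1.4e+04 m / 1.2 m/s = 1.167e+04 s = 0.135 d.
C = 1.406·exp(−0.76·0.135) = 1.406·0.9025 = 1.269 mg/L.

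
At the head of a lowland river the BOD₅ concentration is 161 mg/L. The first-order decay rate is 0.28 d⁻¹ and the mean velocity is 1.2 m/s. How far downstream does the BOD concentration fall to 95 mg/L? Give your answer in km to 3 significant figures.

From C = C₀·e^(−kt), t = ln(C₀/C)/k = ln(161/95)/0.28 = 0.5275/0.28 = 1.884 d.
Distance = v·t = 1.2 m/s × 1.628e+05 s = 1.953e+05 m = 195.3 km.

195 km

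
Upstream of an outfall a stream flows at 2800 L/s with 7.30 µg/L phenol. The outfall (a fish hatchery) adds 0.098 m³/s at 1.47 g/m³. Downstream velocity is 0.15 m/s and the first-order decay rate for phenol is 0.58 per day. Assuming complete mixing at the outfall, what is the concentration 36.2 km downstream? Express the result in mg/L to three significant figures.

0.0112 mg/L

2800 L/s = 2.8 m³/s.
7.30 µg/L = 0.0073 mg/L.
After complete mixing, C₀ = (0.098·1.47 + 2.8·0.0073) / 2.898 = 0.05676 mg/L.
Travel time t = 3.62e+04 m / 0.15 m/s = 2.413e+05 s = 2.793 d.
C = 0.05676·exp(−0.58·2.793) = 0.05676·0.1979 = 0.01123 mg/L.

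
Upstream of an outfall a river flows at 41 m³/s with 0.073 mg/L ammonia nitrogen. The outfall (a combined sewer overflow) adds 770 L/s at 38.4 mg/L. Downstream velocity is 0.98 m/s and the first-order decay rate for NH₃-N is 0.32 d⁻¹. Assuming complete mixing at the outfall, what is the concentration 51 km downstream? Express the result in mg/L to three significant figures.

770 L/s = 0.77 m³/s.
After complete mixing, C₀ = (0.77·38.4 + 41·0.073) / 41.77 = 0.7795 mg/L.
Travel time t = 5.1e+04 m / 0.98 m/s = 5.204e+04 s = 0.6023 d.
C = 0.7795·exp(−0.32·0.6023) = 0.7795·0.8247 = 0.6429 mg/L.

0.643 mg/L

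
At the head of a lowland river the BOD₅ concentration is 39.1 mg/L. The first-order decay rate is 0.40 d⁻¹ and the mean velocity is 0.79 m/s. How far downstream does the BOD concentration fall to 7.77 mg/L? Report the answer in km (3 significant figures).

From C = C₀·e^(−kt), t = ln(C₀/C)/k = ln(39.1/7.77)/0.40 = 1.616/0.40 = 4.04 d.
Distance = v·t = 0.79 m/s × 3.49e+05 s = 2.757e+05 m = 275.7 km.

276 km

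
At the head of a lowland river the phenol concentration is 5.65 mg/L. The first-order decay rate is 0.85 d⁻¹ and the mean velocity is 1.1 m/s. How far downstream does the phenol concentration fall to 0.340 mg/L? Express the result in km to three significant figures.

From C = C₀·e^(−kt), t = ln(C₀/C)/k = ln(5.65/0.340)/0.85 = 2.81/0.85 = 3.306 d.
Distance = v·t = 1.1 m/s × 2.857e+05 s = 3.142e+05 m = 314.2 km.

314 km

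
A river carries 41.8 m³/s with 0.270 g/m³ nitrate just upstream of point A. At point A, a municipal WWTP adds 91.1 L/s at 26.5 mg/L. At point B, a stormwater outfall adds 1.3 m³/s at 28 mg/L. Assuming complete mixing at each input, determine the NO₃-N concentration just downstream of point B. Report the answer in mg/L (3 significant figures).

91.1 L/s = 0.0911 m³/s.
After input A: C = (41.8·0.27 + 0.0911·26.5) / 41.89 = 0.327 mg/L.
After input B: C = (41.89·0.327 + 1.3·28) / 43.19 = 1.16 mg/L.

1.16 mg/L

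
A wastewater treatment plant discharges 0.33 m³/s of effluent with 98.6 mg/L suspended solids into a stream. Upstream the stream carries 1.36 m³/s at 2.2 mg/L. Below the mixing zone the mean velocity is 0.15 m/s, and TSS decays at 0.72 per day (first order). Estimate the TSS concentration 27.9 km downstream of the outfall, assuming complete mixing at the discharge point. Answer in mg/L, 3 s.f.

After complete mixing, C₀ = (0.33·98.6 + 1.36·2.2) / 1.69 = 21.02 mg/L.
Travel time t = 2.79e+04 m / 0.15 m/s = 1.86e+05 s = 2.153 d.
C = 21.02·exp(−0.72·2.153) = 21.02·0.2122 = 4.462 mg/L.

4.46 mg/L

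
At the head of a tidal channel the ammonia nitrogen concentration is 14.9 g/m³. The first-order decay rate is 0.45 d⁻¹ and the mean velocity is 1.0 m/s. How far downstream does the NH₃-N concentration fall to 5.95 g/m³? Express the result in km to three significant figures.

176 km

From C = C₀·e^(−kt), t = ln(C₀/C)/k = ln(14.9/5.95)/0.45 = 0.918/0.45 = 2.04 d.
Distance = v·t = 1.0 m/s × 1.763e+05 s = 1.763e+05 m = 176.3 km.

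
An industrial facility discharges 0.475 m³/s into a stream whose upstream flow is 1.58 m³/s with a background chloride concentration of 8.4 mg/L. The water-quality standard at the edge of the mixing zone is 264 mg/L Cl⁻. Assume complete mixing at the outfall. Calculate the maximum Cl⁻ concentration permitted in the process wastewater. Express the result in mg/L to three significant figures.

1110 mg/L

Mass balance: 264·2.055 = 0.475·Cₑ + 1.58·8.4.
Cₑ = (542.5 − 13.27) / 0.475 = 1114 mg/L.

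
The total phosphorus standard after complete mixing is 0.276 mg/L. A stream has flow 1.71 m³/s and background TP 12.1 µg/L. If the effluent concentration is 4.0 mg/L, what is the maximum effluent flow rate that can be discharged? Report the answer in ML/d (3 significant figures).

12.1 µg/L = 0.0121 mg/L.
Mass balance at complete mixing: C_std·(Q_w + Q_r) = Q_w·C_e + Q_r·C_b.
Rearranging, Q_w = Q_r·(C_std − C_b)/(C_e − C_std) = 1.71·(0.276 − 0.0121) / (4 − 0.276) = 0.1212 m³/s.
= 10.47 ML/d.

10.5 ML/d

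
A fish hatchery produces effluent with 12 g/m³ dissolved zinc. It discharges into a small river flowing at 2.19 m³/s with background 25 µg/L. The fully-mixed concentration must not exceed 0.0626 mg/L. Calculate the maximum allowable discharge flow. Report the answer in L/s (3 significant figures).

25 µg/L = 0.025 mg/L.
Mass balance at complete mixing: C_std·(Q_w + Q_r) = Q_w·C_e + Q_r·C_b.
Rearranging, Q_w = Q_r·(C_std − C_b)/(C_e − C_std) = 2.19·(0.0626 − 0.025) / (12 − 0.0626) = 0.006898 m³/s.
= 6.898 L/s.

6.90 L/s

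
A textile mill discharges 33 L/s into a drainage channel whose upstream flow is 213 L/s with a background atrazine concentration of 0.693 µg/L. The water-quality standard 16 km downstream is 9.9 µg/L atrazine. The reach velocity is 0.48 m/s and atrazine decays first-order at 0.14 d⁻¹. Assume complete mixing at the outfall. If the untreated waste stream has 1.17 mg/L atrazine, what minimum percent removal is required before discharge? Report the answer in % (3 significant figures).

93.7 %

33 L/s = 0.033 m³/s.
213 L/s = 0.213 m³/s.
0.693 µg/L = 0.000693 mg/L.
9.9 µg/L = 0.0099 mg/L.
Travel time to the compliance point: t = 1.6e+04/0.48 = 3.333e+04 s = 0.3858 d; decay factor exp(−0.14·0.3858) = 0.9474.
So the concentration just after mixing may be at most 0.0099/0.9474 = 0.01045 mg/L.
Mass balance: 0.01045·0.246 = 0.033·Cₑ + 0.213·0.000693.
Cₑ = (0.002571 − 0.0001476) / 0.033 = 0.07342 mg/L.
Required removal = 1 − 0.07342/1.17 = 93.72 %.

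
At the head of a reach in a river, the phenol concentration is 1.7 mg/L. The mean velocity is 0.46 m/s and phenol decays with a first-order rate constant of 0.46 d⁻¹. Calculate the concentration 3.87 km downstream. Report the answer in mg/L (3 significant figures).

Travel time t = 3.87 km / 0.46 m/s = 3870/0.46 = 8413 s = 0.09737 d.
First-order decay: C = 1.7·exp(−0.46·0.09737) = 1.7·0.9562 = 1.626 mg/L.

1.63 mg/L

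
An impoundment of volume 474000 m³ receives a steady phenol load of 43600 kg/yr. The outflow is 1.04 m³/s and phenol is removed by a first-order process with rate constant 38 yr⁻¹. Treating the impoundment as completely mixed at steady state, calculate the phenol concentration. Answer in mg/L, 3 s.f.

Outflow Q = 1.04 m³/s × 3.156e+07 s/yr = 3.282e+07 m³/yr.
Steady-state CSTR mass balance: W = Q·C + k·V·C, so C = W/(Q + kV).
Q + kV = 3.282e+07 + 38·474000 = 5.083e+07 m³/yr.
C = 43600/5.083e+07 = 0.0008577 kg/m³ = 0.8577 mg/L.

0.858 mg/L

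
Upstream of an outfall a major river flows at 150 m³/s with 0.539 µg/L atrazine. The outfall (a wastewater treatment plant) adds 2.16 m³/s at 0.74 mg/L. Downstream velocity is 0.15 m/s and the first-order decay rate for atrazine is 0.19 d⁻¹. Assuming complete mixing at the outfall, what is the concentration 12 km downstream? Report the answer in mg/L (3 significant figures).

0.539 µg/L = 0.000539 mg/L.
After complete mixing, C₀ = (2.16·0.74 + 150·0.000539) / 152.2 = 0.01104 mg/L.
Travel time t = 1.2e+04 m / 0.15 m/s = 8e+04 s = 0.9259 d.
C = 0.01104·exp(−0.19·0.9259) = 0.01104·0.8387 = 0.009256 mg/L.

0.00926 mg/L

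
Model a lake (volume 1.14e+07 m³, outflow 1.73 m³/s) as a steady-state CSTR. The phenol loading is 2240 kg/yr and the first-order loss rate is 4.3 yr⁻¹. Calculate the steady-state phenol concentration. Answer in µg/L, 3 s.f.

21.6 µg/L

Outflow Q = 1.73 m³/s × 3.156e+07 s/yr = 5.459e+07 m³/yr.
Steady-state CSTR mass balance: W = Q·C + k·V·C, so C = W/(Q + kV).
Q + kV = 5.459e+07 + 4.3·1.14e+07 = 1.036e+08 m³/yr.
C = 2240/1.036e+08 = 2.162e-05 kg/m³ = 0.02162 mg/L = 21.62 µg/L.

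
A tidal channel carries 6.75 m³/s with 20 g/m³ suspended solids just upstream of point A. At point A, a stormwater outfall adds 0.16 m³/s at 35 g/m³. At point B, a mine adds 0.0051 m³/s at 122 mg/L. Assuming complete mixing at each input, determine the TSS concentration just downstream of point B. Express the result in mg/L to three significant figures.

20.4 mg/L

After input A: C = (6.75·20 + 0.16·35) / 6.91 = 20.35 mg/L.
After input B: C = (6.91·20.35 + 0.0051·122) / 6.915 = 20.42 mg/L.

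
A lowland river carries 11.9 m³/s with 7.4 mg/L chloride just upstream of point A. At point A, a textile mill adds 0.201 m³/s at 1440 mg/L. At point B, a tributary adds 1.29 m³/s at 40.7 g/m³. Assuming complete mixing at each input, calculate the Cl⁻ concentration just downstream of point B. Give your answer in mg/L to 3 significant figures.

After input A: C = (11.9·7.4 + 0.201·1440) / 12.1 = 31.2 mg/L.
After input B: C = (12.1·31.2 + 1.29·40.7) / 13.39 = 32.11 mg/L.

32.1 mg/L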